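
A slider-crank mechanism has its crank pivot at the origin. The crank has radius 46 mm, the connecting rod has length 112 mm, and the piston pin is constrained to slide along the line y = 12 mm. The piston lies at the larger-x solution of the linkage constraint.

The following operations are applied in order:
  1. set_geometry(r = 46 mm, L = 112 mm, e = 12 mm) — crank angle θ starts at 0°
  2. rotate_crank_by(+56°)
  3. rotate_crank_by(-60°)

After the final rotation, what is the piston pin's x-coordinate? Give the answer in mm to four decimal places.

156.8505

set_geometry: r = 46 mm, L = 112 mm, e = 12 mm; θ ← 0°
rotate_crank_by(+56°): θ ← 0° +56° = 56°
rotate_crank_by(-60°): θ ← 56° -60° = -4°
crank pin P = (r cos θ, r sin θ) = (45.887946, -3.208798)
h = r sin θ − e = -3.208798 − 12 = -15.208798
x = r cos θ + √(L² − h²) = 45.887946 + √(12544.0 − 231.3075) = 45.887946 + 110.962572 = 156.850519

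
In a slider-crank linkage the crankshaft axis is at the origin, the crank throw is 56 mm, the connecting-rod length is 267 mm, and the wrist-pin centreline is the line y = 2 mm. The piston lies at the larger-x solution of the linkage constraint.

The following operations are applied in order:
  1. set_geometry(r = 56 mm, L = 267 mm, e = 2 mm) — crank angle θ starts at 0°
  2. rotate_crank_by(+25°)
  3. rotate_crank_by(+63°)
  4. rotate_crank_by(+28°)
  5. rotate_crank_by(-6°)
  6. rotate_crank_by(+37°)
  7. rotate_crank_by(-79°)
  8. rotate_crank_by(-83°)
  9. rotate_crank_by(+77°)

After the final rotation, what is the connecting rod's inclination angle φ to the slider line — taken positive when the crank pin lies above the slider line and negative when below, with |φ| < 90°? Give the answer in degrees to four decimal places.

10.2356

set_geometry: r = 56 mm, L = 267 mm, e = 2 mm; θ ← 0°
rotate_crank_by(+25°): θ ← 0° +25° = 25°
rotate_crank_by(+63°): θ ← 25° +63° = 88°
rotate_crank_by(+28°): θ ← 88° +28° = 116°
rotate_crank_by(-6°): θ ← 116° -6° = 110°
rotate_crank_by(+37°): θ ← 110° +37° = 147°
rotate_crank_by(-79°): θ ← 147° -79° = 68°
rotate_crank_by(-83°): θ ← 68° -83° = -15°
rotate_crank_by(+77°): θ ← -15° +77° = 62°
crank pin P = (r cos θ, r sin θ) = (26.290408, 49.445065)
h = r sin θ − e = 49.445065 − 2 = 47.445065
sin φ = h / L = 47.445065 / 267 = 0.17769687
φ = arcsin(0.17769687) = 10.235638°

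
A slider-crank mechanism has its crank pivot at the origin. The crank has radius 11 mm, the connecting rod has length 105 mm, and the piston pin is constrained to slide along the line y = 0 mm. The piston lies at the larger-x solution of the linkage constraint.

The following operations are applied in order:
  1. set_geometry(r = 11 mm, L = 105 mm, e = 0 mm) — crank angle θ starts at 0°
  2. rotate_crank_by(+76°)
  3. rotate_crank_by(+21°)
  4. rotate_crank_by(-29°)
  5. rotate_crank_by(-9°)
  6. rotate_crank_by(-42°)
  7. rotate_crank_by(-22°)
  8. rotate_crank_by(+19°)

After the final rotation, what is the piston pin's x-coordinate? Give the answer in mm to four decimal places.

set_geometry: r = 11 mm, L = 105 mm, e = 0 mm; θ ← 0°
rotate_crank_by(+76°): θ ← 0° +76° = 76°
rotate_crank_by(+21°): θ ← 76° +21° = 97°
rotate_crank_by(-29°): θ ← 97° -29° = 68°
rotate_crank_by(-9°): θ ← 68° -9° = 59°
rotate_crank_by(-42°): θ ← 59° -42° = 17°
rotate_crank_by(-22°): θ ← 17° -22° = -5°
rotate_crank_by(+19°): θ ← -5° +19° = 14°
crank pin P = (r cos θ, r sin θ) = (10.673253, 2.661141)
h = r sin θ − e = 2.661141 − 0 = 2.661141
x = r cos θ + √(L² − h²) = 10.673253 + √(11025.0 − 7.0817) = 10.673253 + 104.966272 = 115.639525

115.6395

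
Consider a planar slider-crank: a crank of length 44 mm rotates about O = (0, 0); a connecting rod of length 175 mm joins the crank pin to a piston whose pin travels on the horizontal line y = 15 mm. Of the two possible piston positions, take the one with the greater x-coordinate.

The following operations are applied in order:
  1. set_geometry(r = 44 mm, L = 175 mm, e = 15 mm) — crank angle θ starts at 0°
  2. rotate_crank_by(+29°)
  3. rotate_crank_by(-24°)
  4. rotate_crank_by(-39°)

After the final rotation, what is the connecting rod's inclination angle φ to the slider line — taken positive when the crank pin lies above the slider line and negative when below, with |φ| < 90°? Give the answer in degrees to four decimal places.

set_geometry: r = 44 mm, L = 175 mm, e = 15 mm; θ ← 0°
rotate_crank_by(+29°): θ ← 0° +29° = 29°
rotate_crank_by(-24°): θ ← 29° -24° = 5°
rotate_crank_by(-39°): θ ← 5° -39° = -34°
crank pin P = (r cos θ, r sin θ) = (36.477653, -24.604488)
h = r sin θ − e = -24.604488 − 15 = -39.604488
sin φ = h / L = -39.604488 / 175 = -0.22631136
φ = arcsin(-0.22631136) = -13.080003°

-13.0800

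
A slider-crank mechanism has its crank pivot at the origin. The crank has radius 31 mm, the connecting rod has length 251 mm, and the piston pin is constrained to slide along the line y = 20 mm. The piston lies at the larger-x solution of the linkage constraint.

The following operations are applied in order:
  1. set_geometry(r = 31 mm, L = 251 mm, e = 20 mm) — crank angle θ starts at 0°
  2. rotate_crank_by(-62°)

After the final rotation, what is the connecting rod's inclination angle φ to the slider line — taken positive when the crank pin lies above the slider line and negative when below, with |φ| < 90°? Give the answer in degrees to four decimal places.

set_geometry: r = 31 mm, L = 251 mm, e = 20 mm; θ ← 0°
rotate_crank_by(-62°): θ ← 0° -62° = -62°
crank pin P = (r cos θ, r sin θ) = (14.553618, -27.371375)
h = r sin θ − e = -27.371375 − 20 = -47.371375
sin φ = h / L = -47.371375 / 251 = -0.18873058
φ = arcsin(-0.18873058) = -10.878712°

-10.8787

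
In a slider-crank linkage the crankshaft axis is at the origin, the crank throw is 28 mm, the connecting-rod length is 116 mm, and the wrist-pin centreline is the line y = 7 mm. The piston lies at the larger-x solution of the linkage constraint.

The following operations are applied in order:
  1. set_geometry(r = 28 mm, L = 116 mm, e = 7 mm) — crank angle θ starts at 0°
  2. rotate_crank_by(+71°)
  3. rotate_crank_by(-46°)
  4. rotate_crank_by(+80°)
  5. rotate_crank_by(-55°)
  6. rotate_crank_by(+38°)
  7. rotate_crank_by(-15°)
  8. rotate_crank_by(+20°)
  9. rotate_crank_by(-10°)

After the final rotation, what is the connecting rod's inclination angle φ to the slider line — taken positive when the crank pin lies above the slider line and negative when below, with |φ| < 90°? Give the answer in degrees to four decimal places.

set_geometry: r = 28 mm, L = 116 mm, e = 7 mm; θ ← 0°
rotate_crank_by(+71°): θ ← 0° +71° = 71°
rotate_crank_by(-46°): θ ← 71° -46° = 25°
rotate_crank_by(+80°): θ ← 25° +80° = 105°
rotate_crank_by(-55°): θ ← 105° -55° = 50°
rotate_crank_by(+38°): θ ← 50° +38° = 88°
rotate_crank_by(-15°): θ ← 88° -15° = 73°
rotate_crank_by(+20°): θ ← 73° +20° = 93°
rotate_crank_by(-10°): θ ← 93° -10° = 83°
crank pin P = (r cos θ, r sin θ) = (3.412342, 27.791292)
h = r sin θ − e = 27.791292 − 7 = 20.791292
sin φ = h / L = 20.791292 / 116 = 0.17923528
φ = arcsin(0.17923528) = 10.325220°

10.3252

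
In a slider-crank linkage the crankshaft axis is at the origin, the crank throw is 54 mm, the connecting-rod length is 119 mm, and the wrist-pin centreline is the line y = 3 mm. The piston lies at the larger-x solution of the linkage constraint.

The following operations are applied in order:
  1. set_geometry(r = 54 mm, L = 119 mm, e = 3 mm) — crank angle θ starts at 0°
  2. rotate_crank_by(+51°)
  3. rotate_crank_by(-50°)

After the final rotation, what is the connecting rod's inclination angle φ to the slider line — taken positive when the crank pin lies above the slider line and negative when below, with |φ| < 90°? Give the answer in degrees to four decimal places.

set_geometry: r = 54 mm, L = 119 mm, e = 3 mm; θ ← 0°
rotate_crank_by(+51°): θ ← 0° +51° = 51°
rotate_crank_by(-50°): θ ← 51° -50° = 1°
crank pin P = (r cos θ, r sin θ) = (53.991776, 0.942430)
h = r sin θ − e = 0.942430 − 3 = -2.057570
sin φ = h / L = -2.057570 / 119 = -0.01729050
φ = arcsin(-0.01729050) = -0.990722°

-0.9907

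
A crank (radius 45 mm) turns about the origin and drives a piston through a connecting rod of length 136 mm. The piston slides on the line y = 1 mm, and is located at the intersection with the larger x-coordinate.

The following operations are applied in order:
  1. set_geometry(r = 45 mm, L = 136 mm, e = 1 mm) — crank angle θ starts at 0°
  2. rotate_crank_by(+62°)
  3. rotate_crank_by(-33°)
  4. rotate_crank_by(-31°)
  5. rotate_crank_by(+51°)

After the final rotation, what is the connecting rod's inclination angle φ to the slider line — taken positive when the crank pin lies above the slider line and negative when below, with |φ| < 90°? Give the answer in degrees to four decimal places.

14.0263

set_geometry: r = 45 mm, L = 136 mm, e = 1 mm; θ ← 0°
rotate_crank_by(+62°): θ ← 0° +62° = 62°
rotate_crank_by(-33°): θ ← 62° -33° = 29°
rotate_crank_by(-31°): θ ← 29° -31° = -2°
rotate_crank_by(+51°): θ ← -2° +51° = 49°
crank pin P = (r cos θ, r sin θ) = (29.522656, 33.961931)
h = r sin θ − e = 33.961931 − 1 = 32.961931
sin φ = h / L = 32.961931 / 136 = 0.24236714
φ = arcsin(0.24236714) = 14.026293°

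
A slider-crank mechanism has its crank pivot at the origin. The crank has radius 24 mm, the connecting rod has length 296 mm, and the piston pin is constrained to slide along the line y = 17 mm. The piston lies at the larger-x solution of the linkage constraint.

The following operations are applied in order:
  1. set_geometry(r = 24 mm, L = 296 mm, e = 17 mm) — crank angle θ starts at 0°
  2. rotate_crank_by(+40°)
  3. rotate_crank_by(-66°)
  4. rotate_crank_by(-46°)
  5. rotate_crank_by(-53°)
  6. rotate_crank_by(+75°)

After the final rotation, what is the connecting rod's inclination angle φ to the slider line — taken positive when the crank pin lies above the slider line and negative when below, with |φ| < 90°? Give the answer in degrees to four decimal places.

set_geometry: r = 24 mm, L = 296 mm, e = 17 mm; θ ← 0°
rotate_crank_by(+40°): θ ← 0° +40° = 40°
rotate_crank_by(-66°): θ ← 40° -66° = -26°
rotate_crank_by(-46°): θ ← -26° -46° = -72°
rotate_crank_by(-53°): θ ← -72° -53° = -125°
rotate_crank_by(+75°): θ ← -125° +75° = -50°
crank pin P = (r cos θ, r sin θ) = (15.426903, -18.385067)
h = r sin θ − e = -18.385067 − 17 = -35.385067
sin φ = h / L = -35.385067 / 296 = -0.11954414
φ = arcsin(-0.11954414) = -6.865795°

-6.8658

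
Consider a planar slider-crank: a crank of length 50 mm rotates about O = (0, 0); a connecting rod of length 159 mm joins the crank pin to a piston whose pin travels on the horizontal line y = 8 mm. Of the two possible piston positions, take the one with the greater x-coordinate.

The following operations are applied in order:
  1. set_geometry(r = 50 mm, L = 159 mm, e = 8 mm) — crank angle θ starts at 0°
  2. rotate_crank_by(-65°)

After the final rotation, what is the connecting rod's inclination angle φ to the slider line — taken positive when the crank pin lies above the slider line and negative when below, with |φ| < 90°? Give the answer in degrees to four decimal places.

-19.5918

set_geometry: r = 50 mm, L = 159 mm, e = 8 mm; θ ← 0°
rotate_crank_by(-65°): θ ← 0° -65° = -65°
crank pin P = (r cos θ, r sin θ) = (21.130913, -45.315389)
h = r sin θ − e = -45.315389 − 8 = -53.315389
sin φ = h / L = -53.315389 / 159 = -0.33531691
φ = arcsin(-0.33531691) = -19.591810°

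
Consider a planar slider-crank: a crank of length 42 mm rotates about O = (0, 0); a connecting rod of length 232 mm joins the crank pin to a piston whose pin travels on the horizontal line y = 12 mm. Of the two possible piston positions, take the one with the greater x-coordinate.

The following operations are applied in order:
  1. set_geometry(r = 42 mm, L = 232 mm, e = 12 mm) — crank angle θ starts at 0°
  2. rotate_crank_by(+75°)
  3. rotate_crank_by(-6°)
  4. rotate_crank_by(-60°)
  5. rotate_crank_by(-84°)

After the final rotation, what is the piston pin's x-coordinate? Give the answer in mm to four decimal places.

set_geometry: r = 42 mm, L = 232 mm, e = 12 mm; θ ← 0°
rotate_crank_by(+75°): θ ← 0° +75° = 75°
rotate_crank_by(-6°): θ ← 75° -6° = 69°
rotate_crank_by(-60°): θ ← 69° -60° = 9°
rotate_crank_by(-84°): θ ← 9° -84° = -75°
crank pin P = (r cos θ, r sin θ) = (10.870400, -40.568885)
h = r sin θ − e = -40.568885 − 12 = -52.568885
x = r cos θ + √(L² − h²) = 10.870400 + √(53824.0 − 2763.4876) = 10.870400 + 225.965733 = 236.836133

236.8361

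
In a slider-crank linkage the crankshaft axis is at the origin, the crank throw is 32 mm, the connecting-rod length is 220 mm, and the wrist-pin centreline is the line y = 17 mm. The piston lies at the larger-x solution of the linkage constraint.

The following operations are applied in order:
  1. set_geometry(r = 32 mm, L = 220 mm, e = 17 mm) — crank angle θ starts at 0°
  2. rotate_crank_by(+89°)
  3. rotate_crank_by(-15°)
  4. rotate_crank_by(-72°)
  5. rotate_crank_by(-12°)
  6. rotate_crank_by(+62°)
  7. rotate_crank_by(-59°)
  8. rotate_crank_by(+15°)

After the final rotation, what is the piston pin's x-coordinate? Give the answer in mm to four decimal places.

set_geometry: r = 32 mm, L = 220 mm, e = 17 mm; θ ← 0°
rotate_crank_by(+89°): θ ← 0° +89° = 89°
rotate_crank_by(-15°): θ ← 89° -15° = 74°
rotate_crank_by(-72°): θ ← 74° -72° = 2°
rotate_crank_by(-12°): θ ← 2° -12° = -10°
rotate_crank_by(+62°): θ ← -10° +62° = 52°
rotate_crank_by(-59°): θ ← 52° -59° = -7°
rotate_crank_by(+15°): θ ← -7° +15° = 8°
crank pin P = (r cos θ, r sin θ) = (31.688578, 4.453539)
h = r sin θ − e = 4.453539 − 17 = -12.546461
x = r cos θ + √(L² − h²) = 31.688578 + √(48400.0 − 157.4137) = 31.688578 + 219.641950 = 251.330528

251.3305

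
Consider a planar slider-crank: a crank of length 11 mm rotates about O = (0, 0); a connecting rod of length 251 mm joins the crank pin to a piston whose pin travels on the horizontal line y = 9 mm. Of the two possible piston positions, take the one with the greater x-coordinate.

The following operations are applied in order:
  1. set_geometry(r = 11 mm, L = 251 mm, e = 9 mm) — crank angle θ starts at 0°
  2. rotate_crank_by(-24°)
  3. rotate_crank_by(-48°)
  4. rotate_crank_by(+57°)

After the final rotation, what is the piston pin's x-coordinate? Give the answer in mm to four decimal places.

261.3454

set_geometry: r = 11 mm, L = 251 mm, e = 9 mm; θ ← 0°
rotate_crank_by(-24°): θ ← 0° -24° = -24°
rotate_crank_by(-48°): θ ← -24° -48° = -72°
rotate_crank_by(+57°): θ ← -72° +57° = -15°
crank pin P = (r cos θ, r sin θ) = (10.625184, -2.847009)
h = r sin θ − e = -2.847009 − 9 = -11.847009
x = r cos θ + √(L² − h²) = 10.625184 + √(63001.0 − 140.3516) = 10.625184 + 250.720259 = 261.345443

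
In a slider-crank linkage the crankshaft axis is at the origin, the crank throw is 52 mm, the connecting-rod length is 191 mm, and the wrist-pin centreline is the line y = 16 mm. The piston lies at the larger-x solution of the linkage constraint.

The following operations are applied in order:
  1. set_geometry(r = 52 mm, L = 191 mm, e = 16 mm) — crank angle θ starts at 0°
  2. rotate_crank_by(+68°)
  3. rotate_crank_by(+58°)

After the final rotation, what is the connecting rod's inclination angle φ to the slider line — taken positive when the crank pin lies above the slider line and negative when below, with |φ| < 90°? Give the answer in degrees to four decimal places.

set_geometry: r = 52 mm, L = 191 mm, e = 16 mm; θ ← 0°
rotate_crank_by(+68°): θ ← 0° +68° = 68°
rotate_crank_by(+58°): θ ← 68° +58° = 126°
crank pin P = (r cos θ, r sin θ) = (-30.564833, 42.068884)
h = r sin θ − e = 42.068884 − 16 = 26.068884
sin φ = h / L = 26.068884 / 191 = 0.13648630
φ = arcsin(0.13648630) = 7.844574°

7.8446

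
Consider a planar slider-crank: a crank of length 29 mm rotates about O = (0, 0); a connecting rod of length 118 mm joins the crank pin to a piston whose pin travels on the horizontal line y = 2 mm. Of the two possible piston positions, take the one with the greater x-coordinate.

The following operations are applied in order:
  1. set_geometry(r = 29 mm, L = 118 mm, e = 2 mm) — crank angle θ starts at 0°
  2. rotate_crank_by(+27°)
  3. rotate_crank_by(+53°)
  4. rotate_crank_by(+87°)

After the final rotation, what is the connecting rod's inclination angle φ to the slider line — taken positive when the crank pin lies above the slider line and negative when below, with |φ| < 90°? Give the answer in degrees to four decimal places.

2.1970

set_geometry: r = 29 mm, L = 118 mm, e = 2 mm; θ ← 0°
rotate_crank_by(+27°): θ ← 0° +27° = 27°
rotate_crank_by(+53°): θ ← 27° +53° = 80°
rotate_crank_by(+87°): θ ← 80° +87° = 167°
crank pin P = (r cos θ, r sin θ) = (-28.256732, 6.523581)
h = r sin θ − e = 6.523581 − 2 = 4.523581
sin φ = h / L = 4.523581 / 118 = 0.03833543
φ = arcsin(0.03833543) = 2.196997°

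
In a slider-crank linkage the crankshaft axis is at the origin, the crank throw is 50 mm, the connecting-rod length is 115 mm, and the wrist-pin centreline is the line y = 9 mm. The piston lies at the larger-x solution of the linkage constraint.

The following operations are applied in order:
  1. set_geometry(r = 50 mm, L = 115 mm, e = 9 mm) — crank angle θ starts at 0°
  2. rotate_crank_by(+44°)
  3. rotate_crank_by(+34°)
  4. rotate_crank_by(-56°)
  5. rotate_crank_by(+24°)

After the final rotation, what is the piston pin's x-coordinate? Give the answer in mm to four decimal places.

set_geometry: r = 50 mm, L = 115 mm, e = 9 mm; θ ← 0°
rotate_crank_by(+44°): θ ← 0° +44° = 44°
rotate_crank_by(+34°): θ ← 44° +34° = 78°
rotate_crank_by(-56°): θ ← 78° -56° = 22°
rotate_crank_by(+24°): θ ← 22° +24° = 46°
crank pin P = (r cos θ, r sin θ) = (34.732919, 35.966990)
h = r sin θ − e = 35.966990 − 9 = 26.966990
x = r cos θ + √(L² − h²) = 34.732919 + √(13225.0 − 727.2186) = 34.732919 + 111.793477 = 146.526395

146.5264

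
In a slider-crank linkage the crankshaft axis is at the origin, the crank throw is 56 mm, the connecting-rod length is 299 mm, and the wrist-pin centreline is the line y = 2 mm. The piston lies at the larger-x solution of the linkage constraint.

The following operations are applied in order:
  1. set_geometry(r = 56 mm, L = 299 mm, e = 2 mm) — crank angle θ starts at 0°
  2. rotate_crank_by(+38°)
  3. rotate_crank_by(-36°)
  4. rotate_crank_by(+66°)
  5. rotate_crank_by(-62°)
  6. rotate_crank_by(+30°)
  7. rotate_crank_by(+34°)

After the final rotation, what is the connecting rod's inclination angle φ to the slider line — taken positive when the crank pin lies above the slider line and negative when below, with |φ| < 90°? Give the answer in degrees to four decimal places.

set_geometry: r = 56 mm, L = 299 mm, e = 2 mm; θ ← 0°
rotate_crank_by(+38°): θ ← 0° +38° = 38°
rotate_crank_by(-36°): θ ← 38° -36° = 2°
rotate_crank_by(+66°): θ ← 2° +66° = 68°
rotate_crank_by(-62°): θ ← 68° -62° = 6°
rotate_crank_by(+30°): θ ← 6° +30° = 36°
rotate_crank_by(+34°): θ ← 36° +34° = 70°
crank pin P = (r cos θ, r sin θ) = (19.153128, 52.622787)
h = r sin θ − e = 52.622787 − 2 = 50.622787
sin φ = h / L = 50.622787 / 299 = 0.16930698
φ = arcsin(0.16930698) = 9.747528°

9.7475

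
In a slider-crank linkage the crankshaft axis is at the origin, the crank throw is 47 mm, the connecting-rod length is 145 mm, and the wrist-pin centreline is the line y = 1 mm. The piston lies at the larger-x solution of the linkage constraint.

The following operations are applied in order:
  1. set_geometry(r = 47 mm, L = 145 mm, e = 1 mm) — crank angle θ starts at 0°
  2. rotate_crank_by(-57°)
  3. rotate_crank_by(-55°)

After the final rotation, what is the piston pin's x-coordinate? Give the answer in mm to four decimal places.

set_geometry: r = 47 mm, L = 145 mm, e = 1 mm; θ ← 0°
rotate_crank_by(-57°): θ ← 0° -57° = -57°
rotate_crank_by(-55°): θ ← -57° -55° = -112°
crank pin P = (r cos θ, r sin θ) = (-17.606510, -43.577641)
h = r sin θ − e = -43.577641 − 1 = -44.577641
x = r cos θ + √(L² − h²) = -17.606510 + √(21025.0 − 1987.1661) = -17.606510 + 137.977657 = 120.371147

120.3711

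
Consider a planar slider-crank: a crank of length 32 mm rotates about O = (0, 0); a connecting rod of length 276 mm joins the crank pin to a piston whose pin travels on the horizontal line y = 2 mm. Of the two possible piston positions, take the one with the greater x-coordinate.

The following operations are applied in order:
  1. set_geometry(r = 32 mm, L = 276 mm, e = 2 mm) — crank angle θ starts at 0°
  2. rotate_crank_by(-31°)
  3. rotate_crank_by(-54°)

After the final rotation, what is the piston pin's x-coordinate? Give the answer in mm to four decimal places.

set_geometry: r = 32 mm, L = 276 mm, e = 2 mm; θ ← 0°
rotate_crank_by(-31°): θ ← 0° -31° = -31°
rotate_crank_by(-54°): θ ← -31° -54° = -85°
crank pin P = (r cos θ, r sin θ) = (2.788984, -31.878230)
h = r sin θ − e = -31.878230 − 2 = -33.878230
x = r cos θ + √(L² − h²) = 2.788984 + √(76176.0 − 1147.7345) = 2.788984 + 273.912879 = 276.701863

276.7019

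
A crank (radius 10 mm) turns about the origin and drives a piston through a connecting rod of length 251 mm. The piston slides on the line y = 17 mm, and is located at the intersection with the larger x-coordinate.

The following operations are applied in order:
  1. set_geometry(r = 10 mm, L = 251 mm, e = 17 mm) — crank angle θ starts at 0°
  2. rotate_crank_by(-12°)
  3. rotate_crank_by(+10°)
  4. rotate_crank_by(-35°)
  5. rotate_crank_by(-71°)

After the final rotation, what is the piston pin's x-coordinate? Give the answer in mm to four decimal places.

set_geometry: r = 10 mm, L = 251 mm, e = 17 mm; θ ← 0°
rotate_crank_by(-12°): θ ← 0° -12° = -12°
rotate_crank_by(+10°): θ ← -12° +10° = -2°
rotate_crank_by(-35°): θ ← -2° -35° = -37°
rotate_crank_by(-71°): θ ← -37° -71° = -108°
crank pin P = (r cos θ, r sin θ) = (-3.090170, -9.510565)
h = r sin θ − e = -9.510565 − 17 = -26.510565
x = r cos θ + √(L² − h²) = -3.090170 + √(63001.0 − 702.8101) = -3.090170 + 249.596054 = 246.505884

246.5059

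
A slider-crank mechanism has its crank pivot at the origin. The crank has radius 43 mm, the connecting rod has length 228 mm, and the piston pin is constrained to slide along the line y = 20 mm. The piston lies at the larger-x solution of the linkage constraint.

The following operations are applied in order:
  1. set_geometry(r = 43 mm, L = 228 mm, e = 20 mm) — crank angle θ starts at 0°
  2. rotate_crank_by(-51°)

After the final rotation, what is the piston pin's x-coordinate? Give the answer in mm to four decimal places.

248.7150

set_geometry: r = 43 mm, L = 228 mm, e = 20 mm; θ ← 0°
rotate_crank_by(-51°): θ ← 0° -51° = -51°
crank pin P = (r cos θ, r sin θ) = (27.060777, -33.417276)
h = r sin θ − e = -33.417276 − 20 = -53.417276
x = r cos θ + √(L² − h²) = 27.060777 + √(51984.0 − 2853.4054) = 27.060777 + 221.654223 = 248.715000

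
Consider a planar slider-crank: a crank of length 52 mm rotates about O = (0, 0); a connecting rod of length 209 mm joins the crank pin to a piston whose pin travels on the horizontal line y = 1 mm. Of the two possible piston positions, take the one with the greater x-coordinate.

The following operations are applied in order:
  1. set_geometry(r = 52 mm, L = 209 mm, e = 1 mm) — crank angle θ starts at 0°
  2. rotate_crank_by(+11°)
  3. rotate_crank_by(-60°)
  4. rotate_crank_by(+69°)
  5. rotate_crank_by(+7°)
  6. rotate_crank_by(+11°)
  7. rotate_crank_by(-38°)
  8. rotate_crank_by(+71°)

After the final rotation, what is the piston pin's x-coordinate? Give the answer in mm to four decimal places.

220.3034

set_geometry: r = 52 mm, L = 209 mm, e = 1 mm; θ ← 0°
rotate_crank_by(+11°): θ ← 0° +11° = 11°
rotate_crank_by(-60°): θ ← 11° -60° = -49°
rotate_crank_by(+69°): θ ← -49° +69° = 20°
rotate_crank_by(+7°): θ ← 20° +7° = 27°
rotate_crank_by(+11°): θ ← 27° +11° = 38°
rotate_crank_by(-38°): θ ← 38° -38° = 0°
rotate_crank_by(+71°): θ ← 0° +71° = 71°
crank pin P = (r cos θ, r sin θ) = (16.929544, 49.166966)
h = r sin θ − e = 49.166966 − 1 = 48.166966
x = r cos θ + √(L² − h²) = 16.929544 + √(43681.0 − 2320.0566) = 16.929544 + 203.373900 = 220.303445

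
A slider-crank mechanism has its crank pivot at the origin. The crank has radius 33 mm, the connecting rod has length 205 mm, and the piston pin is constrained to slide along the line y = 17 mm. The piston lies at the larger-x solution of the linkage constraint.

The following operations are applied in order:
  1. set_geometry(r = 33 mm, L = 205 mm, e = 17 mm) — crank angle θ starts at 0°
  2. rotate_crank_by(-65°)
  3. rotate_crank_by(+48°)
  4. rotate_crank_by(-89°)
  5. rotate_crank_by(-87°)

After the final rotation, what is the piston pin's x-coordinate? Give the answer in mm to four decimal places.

set_geometry: r = 33 mm, L = 205 mm, e = 17 mm; θ ← 0°
rotate_crank_by(-65°): θ ← 0° -65° = -65°
rotate_crank_by(+48°): θ ← -65° +48° = -17°
rotate_crank_by(-89°): θ ← -17° -89° = -106°
rotate_crank_by(-87°): θ ← -106° -87° = -193°
crank pin P = (r cos θ, r sin θ) = (-32.154212, 7.423385)
h = r sin θ − e = 7.423385 − 17 = -9.576615
x = r cos θ + √(L² − h²) = -32.154212 + √(42025.0 − 91.7116) = -32.154212 + 204.776191 = 172.621979

172.6220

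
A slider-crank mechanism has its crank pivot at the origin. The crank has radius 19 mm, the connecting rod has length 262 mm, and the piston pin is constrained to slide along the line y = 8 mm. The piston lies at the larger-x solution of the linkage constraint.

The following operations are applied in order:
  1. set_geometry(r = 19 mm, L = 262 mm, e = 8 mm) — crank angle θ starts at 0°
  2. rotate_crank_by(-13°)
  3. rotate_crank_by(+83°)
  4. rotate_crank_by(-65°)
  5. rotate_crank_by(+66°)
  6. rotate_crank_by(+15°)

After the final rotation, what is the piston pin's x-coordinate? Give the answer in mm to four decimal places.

set_geometry: r = 19 mm, L = 262 mm, e = 8 mm; θ ← 0°
rotate_crank_by(-13°): θ ← 0° -13° = -13°
rotate_crank_by(+83°): θ ← -13° +83° = 70°
rotate_crank_by(-65°): θ ← 70° -65° = 5°
rotate_crank_by(+66°): θ ← 5° +66° = 71°
rotate_crank_by(+15°): θ ← 71° +15° = 86°
crank pin P = (r cos θ, r sin θ) = (1.325373, 18.953717)
h = r sin θ − e = 18.953717 − 8 = 10.953717
x = r cos θ + √(L² − h²) = 1.325373 + √(68644.0 − 119.9839) = 1.325373 + 261.770923 = 263.096296

263.0963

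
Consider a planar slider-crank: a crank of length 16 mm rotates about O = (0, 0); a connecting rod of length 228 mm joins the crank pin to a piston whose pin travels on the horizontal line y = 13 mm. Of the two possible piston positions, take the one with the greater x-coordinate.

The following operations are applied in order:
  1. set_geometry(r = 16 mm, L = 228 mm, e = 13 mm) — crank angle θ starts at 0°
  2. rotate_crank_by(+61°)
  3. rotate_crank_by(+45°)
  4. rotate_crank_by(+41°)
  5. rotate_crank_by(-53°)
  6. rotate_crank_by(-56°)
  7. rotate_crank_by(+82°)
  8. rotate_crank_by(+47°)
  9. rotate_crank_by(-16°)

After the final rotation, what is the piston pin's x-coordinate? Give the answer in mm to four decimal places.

213.9458

set_geometry: r = 16 mm, L = 228 mm, e = 13 mm; θ ← 0°
rotate_crank_by(+61°): θ ← 0° +61° = 61°
rotate_crank_by(+45°): θ ← 61° +45° = 106°
rotate_crank_by(+41°): θ ← 106° +41° = 147°
rotate_crank_by(-53°): θ ← 147° -53° = 94°
rotate_crank_by(-56°): θ ← 94° -56° = 38°
rotate_crank_by(+82°): θ ← 38° +82° = 120°
rotate_crank_by(+47°): θ ← 120° +47° = 167°
rotate_crank_by(-16°): θ ← 167° -16° = 151°
crank pin P = (r cos θ, r sin θ) = (-13.993915, 7.756954)
h = r sin θ − e = 7.756954 − 13 = -5.243046
x = r cos θ + √(L² − h²) = -13.993915 + √(51984.0 − 27.4895) = -13.993915 + 227.939708 = 213.945793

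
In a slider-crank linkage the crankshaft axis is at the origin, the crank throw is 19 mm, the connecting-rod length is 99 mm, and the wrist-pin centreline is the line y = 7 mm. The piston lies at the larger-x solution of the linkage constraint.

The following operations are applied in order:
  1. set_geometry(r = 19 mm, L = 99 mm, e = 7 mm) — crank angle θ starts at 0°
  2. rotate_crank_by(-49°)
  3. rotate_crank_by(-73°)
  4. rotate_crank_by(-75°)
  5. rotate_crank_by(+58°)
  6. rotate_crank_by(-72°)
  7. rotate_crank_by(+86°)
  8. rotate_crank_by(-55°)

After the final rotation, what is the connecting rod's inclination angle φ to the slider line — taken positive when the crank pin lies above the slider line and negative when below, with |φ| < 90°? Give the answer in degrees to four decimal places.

-4.0546

set_geometry: r = 19 mm, L = 99 mm, e = 7 mm; θ ← 0°
rotate_crank_by(-49°): θ ← 0° -49° = -49°
rotate_crank_by(-73°): θ ← -49° -73° = -122°
rotate_crank_by(-75°): θ ← -122° -75° = -197°
rotate_crank_by(+58°): θ ← -197° +58° = -139°
rotate_crank_by(-72°): θ ← -139° -72° = -211°
rotate_crank_by(+86°): θ ← -211° +86° = -125°
rotate_crank_by(-55°): θ ← -125° -55° = -180°
crank pin P = (r cos θ, r sin θ) = (-19.000000, -0.000000)
h = r sin θ − e = -0.000000 − 7 = -7.000000
sin φ = h / L = -7.000000 / 99 = -0.07070707
φ = arcsin(-0.07070707) = -4.054600°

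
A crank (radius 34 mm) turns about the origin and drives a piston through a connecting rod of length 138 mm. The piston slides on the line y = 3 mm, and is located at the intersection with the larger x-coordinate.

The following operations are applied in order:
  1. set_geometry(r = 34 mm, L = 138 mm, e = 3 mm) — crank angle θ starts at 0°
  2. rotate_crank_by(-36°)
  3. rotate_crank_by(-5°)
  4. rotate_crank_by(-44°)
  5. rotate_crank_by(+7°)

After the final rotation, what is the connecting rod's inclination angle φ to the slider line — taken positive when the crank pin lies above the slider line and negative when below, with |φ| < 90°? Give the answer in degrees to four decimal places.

set_geometry: r = 34 mm, L = 138 mm, e = 3 mm; θ ← 0°
rotate_crank_by(-36°): θ ← 0° -36° = -36°
rotate_crank_by(-5°): θ ← -36° -5° = -41°
rotate_crank_by(-44°): θ ← -41° -44° = -85°
rotate_crank_by(+7°): θ ← -85° +7° = -78°
crank pin P = (r cos θ, r sin θ) = (7.068997, -33.257018)
h = r sin θ − e = -33.257018 − 3 = -36.257018
sin φ = h / L = -36.257018 / 138 = -0.26273202
φ = arcsin(-0.26273202) = -15.232232°

-15.2322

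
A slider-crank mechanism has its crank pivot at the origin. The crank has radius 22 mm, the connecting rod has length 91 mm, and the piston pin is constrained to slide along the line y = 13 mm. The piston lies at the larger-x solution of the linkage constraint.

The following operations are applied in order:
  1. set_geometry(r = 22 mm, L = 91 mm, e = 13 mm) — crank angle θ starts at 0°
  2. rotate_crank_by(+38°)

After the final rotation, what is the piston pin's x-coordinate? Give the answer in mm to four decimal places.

108.3346

set_geometry: r = 22 mm, L = 91 mm, e = 13 mm; θ ← 0°
rotate_crank_by(+38°): θ ← 0° +38° = 38°
crank pin P = (r cos θ, r sin θ) = (17.336237, 13.544552)
h = r sin θ − e = 13.544552 − 13 = 0.544552
x = r cos θ + √(L² − h²) = 17.336237 + √(8281.0 − 0.2965) = 17.336237 + 90.998371 = 108.334607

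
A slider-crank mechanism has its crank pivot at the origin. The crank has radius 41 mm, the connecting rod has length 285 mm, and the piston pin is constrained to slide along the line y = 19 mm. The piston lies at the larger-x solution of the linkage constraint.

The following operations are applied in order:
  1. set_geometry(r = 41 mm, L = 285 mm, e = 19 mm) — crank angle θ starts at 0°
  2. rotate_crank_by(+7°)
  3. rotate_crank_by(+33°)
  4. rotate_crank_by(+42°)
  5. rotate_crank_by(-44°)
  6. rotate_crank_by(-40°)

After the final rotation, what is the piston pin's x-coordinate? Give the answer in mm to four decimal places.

325.2418

set_geometry: r = 41 mm, L = 285 mm, e = 19 mm; θ ← 0°
rotate_crank_by(+7°): θ ← 0° +7° = 7°
rotate_crank_by(+33°): θ ← 7° +33° = 40°
rotate_crank_by(+42°): θ ← 40° +42° = 82°
rotate_crank_by(-44°): θ ← 82° -44° = 38°
rotate_crank_by(-40°): θ ← 38° -40° = -2°
crank pin P = (r cos θ, r sin θ) = (40.975024, -1.430879)
h = r sin θ − e = -1.430879 − 19 = -20.430879
x = r cos θ + √(L² − h²) = 40.975024 + √(81225.0 − 417.4208) = 40.975024 + 284.266739 = 325.241763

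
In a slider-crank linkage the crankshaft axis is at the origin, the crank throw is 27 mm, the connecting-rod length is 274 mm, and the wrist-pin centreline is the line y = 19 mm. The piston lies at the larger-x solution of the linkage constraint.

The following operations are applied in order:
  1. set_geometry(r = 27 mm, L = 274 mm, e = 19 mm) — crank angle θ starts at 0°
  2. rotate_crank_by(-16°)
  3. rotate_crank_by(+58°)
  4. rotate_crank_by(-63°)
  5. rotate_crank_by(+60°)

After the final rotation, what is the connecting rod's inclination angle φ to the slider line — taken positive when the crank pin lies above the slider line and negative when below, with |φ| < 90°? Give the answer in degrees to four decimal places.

-0.4200

set_geometry: r = 27 mm, L = 274 mm, e = 19 mm; θ ← 0°
rotate_crank_by(-16°): θ ← 0° -16° = -16°
rotate_crank_by(+58°): θ ← -16° +58° = 42°
rotate_crank_by(-63°): θ ← 42° -63° = -21°
rotate_crank_by(+60°): θ ← -21° +60° = 39°
crank pin P = (r cos θ, r sin θ) = (20.982941, 16.991651)
h = r sin θ − e = 16.991651 − 19 = -2.008349
sin φ = h / L = -2.008349 / 274 = -0.00732974
φ = arcsin(-0.00732974) = -0.419967°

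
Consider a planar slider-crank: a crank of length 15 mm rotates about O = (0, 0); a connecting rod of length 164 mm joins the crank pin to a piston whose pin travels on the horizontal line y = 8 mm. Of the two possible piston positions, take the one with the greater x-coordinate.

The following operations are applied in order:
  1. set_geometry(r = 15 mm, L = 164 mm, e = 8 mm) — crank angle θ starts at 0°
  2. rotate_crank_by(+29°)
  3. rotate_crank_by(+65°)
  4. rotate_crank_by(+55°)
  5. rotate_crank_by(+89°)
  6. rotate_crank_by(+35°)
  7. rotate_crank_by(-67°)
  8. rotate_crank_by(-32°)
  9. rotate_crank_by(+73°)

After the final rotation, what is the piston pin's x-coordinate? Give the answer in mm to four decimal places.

156.6827

set_geometry: r = 15 mm, L = 164 mm, e = 8 mm; θ ← 0°
rotate_crank_by(+29°): θ ← 0° +29° = 29°
rotate_crank_by(+65°): θ ← 29° +65° = 94°
rotate_crank_by(+55°): θ ← 94° +55° = 149°
rotate_crank_by(+89°): θ ← 149° +89° = 238°
rotate_crank_by(+35°): θ ← 238° +35° = 273°
rotate_crank_by(-67°): θ ← 273° -67° = 206°
rotate_crank_by(-32°): θ ← 206° -32° = 174°
rotate_crank_by(+73°): θ ← 174° +73° = 247°
crank pin P = (r cos θ, r sin θ) = (-5.860967, -13.807573)
h = r sin θ − e = -13.807573 − 8 = -21.807573
x = r cos θ + √(L² − h²) = -5.860967 + √(26896.0 − 475.5702) = -5.860967 + 162.543624 = 156.682657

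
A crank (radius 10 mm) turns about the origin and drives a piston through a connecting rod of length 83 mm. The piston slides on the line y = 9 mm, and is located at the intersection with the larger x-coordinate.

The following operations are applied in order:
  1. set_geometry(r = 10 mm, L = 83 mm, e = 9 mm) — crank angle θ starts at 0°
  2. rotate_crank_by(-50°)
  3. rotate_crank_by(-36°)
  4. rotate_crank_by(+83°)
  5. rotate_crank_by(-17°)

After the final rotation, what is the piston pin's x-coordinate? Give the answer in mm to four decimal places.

set_geometry: r = 10 mm, L = 83 mm, e = 9 mm; θ ← 0°
rotate_crank_by(-50°): θ ← 0° -50° = -50°
rotate_crank_by(-36°): θ ← -50° -36° = -86°
rotate_crank_by(+83°): θ ← -86° +83° = -3°
rotate_crank_by(-17°): θ ← -3° -17° = -20°
crank pin P = (r cos θ, r sin θ) = (9.396926, -3.420201)
h = r sin θ − e = -3.420201 − 9 = -12.420201
x = r cos θ + √(L² − h²) = 9.396926 + √(6889.0 − 154.2614) = 9.396926 + 82.065453 = 91.462379

91.4624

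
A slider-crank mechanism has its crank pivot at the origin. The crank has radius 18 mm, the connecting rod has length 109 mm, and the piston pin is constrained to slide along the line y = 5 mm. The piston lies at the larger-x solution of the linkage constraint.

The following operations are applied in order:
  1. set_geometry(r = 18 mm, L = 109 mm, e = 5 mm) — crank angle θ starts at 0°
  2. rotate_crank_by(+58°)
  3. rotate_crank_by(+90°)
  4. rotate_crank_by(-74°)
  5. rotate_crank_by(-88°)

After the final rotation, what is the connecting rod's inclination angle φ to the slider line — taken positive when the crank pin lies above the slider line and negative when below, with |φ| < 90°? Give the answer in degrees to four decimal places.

-4.9233

set_geometry: r = 18 mm, L = 109 mm, e = 5 mm; θ ← 0°
rotate_crank_by(+58°): θ ← 0° +58° = 58°
rotate_crank_by(+90°): θ ← 58° +90° = 148°
rotate_crank_by(-74°): θ ← 148° -74° = 74°
rotate_crank_by(-88°): θ ← 74° -88° = -14°
crank pin P = (r cos θ, r sin θ) = (17.465323, -4.354594)
h = r sin θ − e = -4.354594 − 5 = -9.354594
sin φ = h / L = -9.354594 / 109 = -0.08582196
φ = arcsin(-0.08582196) = -4.923293°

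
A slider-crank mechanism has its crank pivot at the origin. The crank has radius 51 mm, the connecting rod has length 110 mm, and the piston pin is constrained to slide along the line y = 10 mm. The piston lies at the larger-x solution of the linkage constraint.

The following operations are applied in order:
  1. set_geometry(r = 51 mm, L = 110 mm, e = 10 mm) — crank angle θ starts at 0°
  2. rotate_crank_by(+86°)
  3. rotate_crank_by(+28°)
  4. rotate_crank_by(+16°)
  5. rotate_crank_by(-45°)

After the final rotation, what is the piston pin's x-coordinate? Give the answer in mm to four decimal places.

106.5962

set_geometry: r = 51 mm, L = 110 mm, e = 10 mm; θ ← 0°
rotate_crank_by(+86°): θ ← 0° +86° = 86°
rotate_crank_by(+28°): θ ← 86° +28° = 114°
rotate_crank_by(+16°): θ ← 114° +16° = 130°
rotate_crank_by(-45°): θ ← 130° -45° = 85°
crank pin P = (r cos θ, r sin θ) = (4.444943, 50.805930)
h = r sin θ − e = 50.805930 − 10 = 40.805930
x = r cos θ + √(L² − h²) = 4.444943 + √(12100.0 − 1665.1239) = 4.444943 + 102.151241 = 106.596184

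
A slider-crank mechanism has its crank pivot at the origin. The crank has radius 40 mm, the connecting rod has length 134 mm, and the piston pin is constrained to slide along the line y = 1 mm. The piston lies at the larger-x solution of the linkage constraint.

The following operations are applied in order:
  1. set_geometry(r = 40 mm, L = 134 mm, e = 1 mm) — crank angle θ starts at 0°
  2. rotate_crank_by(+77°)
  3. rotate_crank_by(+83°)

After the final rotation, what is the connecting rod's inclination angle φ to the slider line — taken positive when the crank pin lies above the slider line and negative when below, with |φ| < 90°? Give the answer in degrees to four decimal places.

set_geometry: r = 40 mm, L = 134 mm, e = 1 mm; θ ← 0°
rotate_crank_by(+77°): θ ← 0° +77° = 77°
rotate_crank_by(+83°): θ ← 77° +83° = 160°
crank pin P = (r cos θ, r sin θ) = (-37.587705, 13.680806)
h = r sin θ − e = 13.680806 − 1 = 12.680806
sin φ = h / L = 12.680806 / 134 = 0.09463288
φ = arcsin(0.09463288) = 5.430190°

5.4302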